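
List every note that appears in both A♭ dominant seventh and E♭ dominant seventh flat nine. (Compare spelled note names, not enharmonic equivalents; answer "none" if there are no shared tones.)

A♭ dominant seventh: A-flat C E-flat G-flat
E♭ dominant seventh flat nine: E-flat G B-flat D-flat F-flat
Common to both → E-flat.

E-flat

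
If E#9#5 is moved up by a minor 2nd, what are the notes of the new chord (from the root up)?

F# – A# – C## – E – G#

Transposed root: E# → F# (minor 2nd up). So we spell F# dominant ninth sharp five:
Root: F#
Major 3rd (3rd): A#
Augmented 5th (5th): C##
Minor 7th (7th): E
Major 9th (9th): G#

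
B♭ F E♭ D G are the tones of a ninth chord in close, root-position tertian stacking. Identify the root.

E♭

Stacking in thirds gives E♭ – G – B♭ – D – F, so E♭ is the root — E♭ major ninth.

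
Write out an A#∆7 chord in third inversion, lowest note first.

A#∆7 = A#–C##–E#–G##; third inversion → seventh (G##) lowest.

G## – A# – C## – E#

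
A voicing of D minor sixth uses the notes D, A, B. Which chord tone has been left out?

F

The full D minor sixth chord is D, F, A, B.
Comparing with the voicing, the minor 3rd (3rd) — F — is absent.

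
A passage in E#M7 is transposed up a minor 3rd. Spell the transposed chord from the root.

E# up a minor 3rd → G#. New chord: G# major seventh.
- root: G#
- major 3rd: B#
- perfect 5th: D#
- major 7th: F##

G#, B#, D#, F##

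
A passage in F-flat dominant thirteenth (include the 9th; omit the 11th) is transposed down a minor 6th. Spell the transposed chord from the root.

Transposed root: F-flat → A-flat (minor 6th down). So we spell A-flat dominant thirteenth:
- root: A-flat
- major 3rd: C
- perfect 5th: E-flat
- minor 7th: G-flat
- major 9th: B-flat
- major 13th: F

A-flat, C, E-flat, G-flat, B-flat, F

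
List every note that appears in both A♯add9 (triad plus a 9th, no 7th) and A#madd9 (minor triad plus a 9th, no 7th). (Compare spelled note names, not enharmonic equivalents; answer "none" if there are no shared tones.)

A#, E#, B#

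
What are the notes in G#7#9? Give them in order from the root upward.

G#, B#, D#, F#, A##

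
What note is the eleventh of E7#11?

E7#11 is built on E; its 11th is an augmented 11th above the root.
A fourth above E uses the letter A, and the augmented 11th above E is A#.

A#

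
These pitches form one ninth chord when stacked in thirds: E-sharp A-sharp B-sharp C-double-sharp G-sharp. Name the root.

A-sharp

Stacking in thirds gives A-sharp – C-double-sharp – E-sharp – G-sharp – B-sharp, so A-sharp is the root — A-sharp dominant ninth.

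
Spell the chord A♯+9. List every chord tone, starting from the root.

A♯+9 is a dominant ninth sharp five built on A#.
- root: A#
- major 3rd: C##
- augmented 5th: E##
- minor 7th: G#
- major 9th: B#

A#  C##  E##  G#  B#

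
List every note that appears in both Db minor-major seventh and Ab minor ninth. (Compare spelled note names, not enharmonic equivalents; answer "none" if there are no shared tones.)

Db minor-major seventh: D-flat F-flat A-flat C
Ab minor ninth: A-flat C-flat E-flat G-flat B-flat
Common to both → A-flat.

A-flat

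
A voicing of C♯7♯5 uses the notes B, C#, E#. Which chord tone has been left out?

The full C♯7♯5 chord is C#, E#, G##, B.
Comparing with the voicing, the augmented 5th (5th) — G## — is absent.

G##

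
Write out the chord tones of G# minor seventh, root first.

G-sharp  B  D-sharp  F-sharp

Root G-sharp, quality minor seventh:
Root: G-sharp
Minor 3rd (3rd): B
Perfect 5th (5th): D-sharp
Minor 7th (7th): F-sharp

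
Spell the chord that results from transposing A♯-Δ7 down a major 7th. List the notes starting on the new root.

Transposed root: A# → B (major 7th down). So we spell B minor-major seventh:
B — root
D — minor 3rd
F# — perfect 5th
A# — major 7th

B  D  F#  A#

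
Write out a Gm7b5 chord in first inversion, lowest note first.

B♭ D♭ F G

Gm7b5 = G–B♭–D♭–F; first inversion → third (B♭) lowest.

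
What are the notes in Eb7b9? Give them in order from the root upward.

Eb, G, Bb, Db, Fb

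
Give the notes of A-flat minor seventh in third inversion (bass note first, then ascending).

Gb – Ab – Cb – Eb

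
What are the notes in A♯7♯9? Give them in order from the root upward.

Root A#, quality dominant seventh sharp nine:
A# — root
C## — major 3rd
E# — perfect 5th
G# — minor 7th
B## — augmented 9th

A# C## E# G# B##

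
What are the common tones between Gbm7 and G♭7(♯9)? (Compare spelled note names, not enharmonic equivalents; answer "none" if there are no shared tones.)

Gb, Db, Fb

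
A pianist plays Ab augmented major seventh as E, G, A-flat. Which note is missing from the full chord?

Ab augmented major seventh = A-flat, C, E, G. The voicing lacks the 3rd (major 3rd), C.

C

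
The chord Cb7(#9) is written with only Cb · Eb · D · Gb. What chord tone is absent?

Bbb

Cb7(#9) = Cb, Eb, Gb, Bbb, D. The voicing lacks the 7th (minor 7th), Bbb.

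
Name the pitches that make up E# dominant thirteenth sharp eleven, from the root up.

E♯, G𝄪, B♯, D♯, F𝄪, A𝄪, C𝄪

Root E♯, quality dominant thirteenth sharp eleven:
root → E♯
3rd (major 3rd) → G𝄪
5th (perfect 5th) → B♯
7th (minor 7th) → D♯
9th (major 9th) → F𝄪
11th (augmented 11th) → A𝄪
13th (major 13th) → C𝄪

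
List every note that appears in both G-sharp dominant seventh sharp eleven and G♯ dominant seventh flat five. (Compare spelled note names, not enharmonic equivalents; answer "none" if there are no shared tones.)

G-sharp  B-sharp  F-sharp

G-sharp dominant seventh sharp eleven = G-sharp, B-sharp, D-sharp, F-sharp, C-double-sharp.
G♯ dominant seventh flat five = G-sharp, B-sharp, D, F-sharp.
Shared: G-sharp, B-sharp, F-sharp.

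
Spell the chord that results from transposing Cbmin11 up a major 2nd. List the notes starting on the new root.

Db Fb Ab Cb Eb Gb

A major 2nd up from Cb is Db, so the new chord is Db minor eleventh.
Db — root
Fb — minor 3rd
Ab — perfect 5th
Cb — minor 7th
Eb — major 9th
Gb — perfect 11th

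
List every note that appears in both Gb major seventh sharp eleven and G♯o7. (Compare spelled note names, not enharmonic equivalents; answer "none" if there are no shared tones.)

F

Gb major seventh sharp eleven = Gb, Bb, Db, F, C.
G♯o7 = G#, B, D, F.
Shared: F.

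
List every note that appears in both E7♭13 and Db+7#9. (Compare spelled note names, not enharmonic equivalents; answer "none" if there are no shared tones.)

E7♭13 = E, G#, B, D, C.
Db+7#9 = Db, F, A, Cb, E.
Shared: E.

E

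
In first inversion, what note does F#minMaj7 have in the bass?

F#minMaj7 in root position is F#–A–C#–E#.
First inversion places the third in the bass, which is A.

A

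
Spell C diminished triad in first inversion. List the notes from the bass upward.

Eb, Gb, C

C diminished triad = C–Eb–Gb; first inversion → third (Eb) lowest.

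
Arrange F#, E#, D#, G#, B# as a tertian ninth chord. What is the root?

Stacking in thirds gives E# – G# – B# – D# – F#, so E# is the root — E# minor seventh flat nine.

E#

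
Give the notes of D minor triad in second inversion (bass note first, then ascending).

A  D  F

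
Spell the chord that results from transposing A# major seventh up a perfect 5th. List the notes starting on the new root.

E#, G##, B#, D##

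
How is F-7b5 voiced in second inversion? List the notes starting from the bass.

In root position, F-7b5 is F–Ab–Cb–Eb.
Second inversion puts the fifth (Cb) in the bass.

Cb – Eb – F – Ab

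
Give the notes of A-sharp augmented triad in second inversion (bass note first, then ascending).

E## – A# – C##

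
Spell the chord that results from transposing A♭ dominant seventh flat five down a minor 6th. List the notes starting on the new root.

A♭ down a minor 6th → C. New chord: C dominant seventh flat five.
- root: C
- major 3rd: E
- diminished 5th: G♭
- minor 7th: B♭

C – E – G♭ – B♭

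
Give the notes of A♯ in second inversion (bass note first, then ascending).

E#, A#, C##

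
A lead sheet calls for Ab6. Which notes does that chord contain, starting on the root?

Ab6 is a major sixth built on A♭.
- root: A♭
- major 3rd: C
- perfect 5th: E♭
- major 6th: F

A♭ C E♭ F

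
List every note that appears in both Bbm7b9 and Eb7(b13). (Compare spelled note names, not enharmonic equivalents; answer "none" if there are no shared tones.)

Bb – Db – Cb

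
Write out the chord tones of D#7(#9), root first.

D#, F##, A#, C#, E##

Root D#, quality dominant seventh sharp nine:
root → D#
3rd (major 3rd) → F##
5th (perfect 5th) → A#
7th (minor 7th) → C#
9th (augmented 9th) → E##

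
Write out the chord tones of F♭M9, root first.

Fb, Ab, Cb, Eb, Gb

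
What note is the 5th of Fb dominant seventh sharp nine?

Cb

Fb dominant seventh sharp nine is built on Fb; its 5th is a perfect 5th above the root.
A fifth above F uses the letter C, and the perfect 5th above Fb is Cb.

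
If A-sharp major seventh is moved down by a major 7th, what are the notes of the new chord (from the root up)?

A# down a major 7th → B. New chord: B major seventh.
Root: B
Major 3rd (3rd): D#
Perfect 5th (5th): F#
Major 7th (7th): A#

B, D#, F#, A#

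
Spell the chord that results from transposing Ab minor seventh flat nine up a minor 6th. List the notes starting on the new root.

F-flat A-double-flat C-flat E-double-flat G-double-flat

A-flat up a minor 6th → F-flat. New chord: F-flat minor seventh flat nine.
root → F-flat
3rd (minor 3rd) → A-double-flat
5th (perfect 5th) → C-flat
7th (minor 7th) → E-double-flat
9th (minor 9th) → G-double-flat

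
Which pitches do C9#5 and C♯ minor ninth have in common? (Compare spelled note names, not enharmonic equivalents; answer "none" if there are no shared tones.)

C9#5 = C, E, G#, Bb, D.
C♯ minor ninth = C#, E, G#, B, D#.
Shared: E, G#.

E, G#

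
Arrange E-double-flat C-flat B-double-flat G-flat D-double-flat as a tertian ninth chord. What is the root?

C-flat

Arranged so that each adjacent pair is a third by letter name: C-flat – E-double-flat – G-flat – B-double-flat – D-double-flat.
The bottom of that stack, C-flat, is the root (this is C-flat minor seventh flat nine).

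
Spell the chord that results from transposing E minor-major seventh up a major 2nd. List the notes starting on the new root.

A major 2nd up from E is F#, so the new chord is F# minor-major seventh.
- root: F#
- minor 3rd: A
- perfect 5th: C#
- major 7th: E#

F#, A, C#, E#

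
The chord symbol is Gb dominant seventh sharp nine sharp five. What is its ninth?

A

Gb dominant seventh sharp nine sharp five is built on Gb; its 9th is an augmented 9th above the root.
A second above G uses the letter A, and the augmented 9th above Gb is A.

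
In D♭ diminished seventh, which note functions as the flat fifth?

Abb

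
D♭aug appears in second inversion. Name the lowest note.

A

D♭aug = D♭–F–A. Second inversion → fifth in the bass = A.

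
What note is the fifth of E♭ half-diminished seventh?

E♭ half-diminished seventh is built on E-flat; its 5th is a diminished 5th above the root.
A fifth above E uses the letter B, and the diminished 5th above E-flat is B-double-flat.

B-double-flat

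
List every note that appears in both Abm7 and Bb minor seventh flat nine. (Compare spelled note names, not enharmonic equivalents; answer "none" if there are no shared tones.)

Ab Cb

Abm7: Ab Cb Eb Gb
Bb minor seventh flat nine: Bb Db F Ab Cb
Common to both → Ab, Cb.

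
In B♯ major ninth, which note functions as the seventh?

A##

Root of B♯ major ninth = B#. The 7th is a major 7th: B# up a major 7th → A##.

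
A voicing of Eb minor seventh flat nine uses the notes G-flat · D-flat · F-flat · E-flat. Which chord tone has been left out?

The full Eb minor seventh flat nine chord is E-flat, G-flat, B-flat, D-flat, F-flat.
Comparing with the voicing, the perfect 5th (5th) — B-flat — is absent.

B-flat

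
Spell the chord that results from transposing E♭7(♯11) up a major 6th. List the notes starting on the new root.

Eb up a major 6th → C. New chord: C dominant seventh sharp eleven.
Root: C
Major 3rd (3rd): E
Perfect 5th (5th): G
Minor 7th (7th): Bb
Augmented 11th (11th): F#

C  E  G  Bb  F#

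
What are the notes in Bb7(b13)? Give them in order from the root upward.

Bb7(b13): dominant seventh flat thirteen on Bb.
root → Bb
3rd (major 3rd) → D
5th (perfect 5th) → F
7th (minor 7th) → Ab
13th (minor 13th) → Gb

Bb, D, F, Ab, Gb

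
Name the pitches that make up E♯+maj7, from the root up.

E# – G## – B## – D##

Root E#, quality augmented major seventh:
root → E#
3rd (major 3rd) → G##
5th (augmented 5th) → B##
7th (major 7th) → D##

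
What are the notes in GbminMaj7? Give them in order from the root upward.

GbminMaj7: minor-major seventh on Gb.
- root: Gb
- minor 3rd: Bbb
- perfect 5th: Db
- major 7th: F

Gb, Bbb, Db, F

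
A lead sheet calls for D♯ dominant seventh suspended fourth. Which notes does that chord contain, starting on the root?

Root D-sharp, quality dominant seventh suspended fourth:
- root: D-sharp
- perfect 4th: G-sharp
- perfect 5th: A-sharp
- minor 7th: C-sharp

D-sharp, G-sharp, A-sharp, C-sharp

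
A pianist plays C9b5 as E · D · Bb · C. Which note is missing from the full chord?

C9b5 = C, E, Gb, Bb, D. The voicing lacks the 5th (diminished 5th), Gb.

Gb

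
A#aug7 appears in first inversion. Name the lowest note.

C##

A#aug7 in root position is A#–C##–E##–G#.
First inversion places the third in the bass, which is C##.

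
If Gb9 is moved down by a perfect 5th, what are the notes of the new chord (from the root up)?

Transposed root: G♭ → C♭ (perfect 5th down). So we spell C♭ dominant ninth:
root → C♭
3rd (major 3rd) → E♭
5th (perfect 5th) → G♭
7th (minor 7th) → B𝄫
9th (major 9th) → D♭

C♭ E♭ G♭ B𝄫 D♭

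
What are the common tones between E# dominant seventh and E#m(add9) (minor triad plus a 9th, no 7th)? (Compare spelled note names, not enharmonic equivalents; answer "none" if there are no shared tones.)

E# dominant seventh: E# G## B# D#
E#m(add9): E# G# B# F##
Common to both → E#, B#.

E# B#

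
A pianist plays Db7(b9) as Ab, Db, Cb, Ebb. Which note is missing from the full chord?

F

The full Db7(b9) chord is Db, F, Ab, Cb, Ebb.
Comparing with the voicing, the major 3rd (3rd) — F — is absent.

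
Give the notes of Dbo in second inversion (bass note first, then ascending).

A𝄫  D♭  F♭

In root position, Dbo is D♭–F♭–A𝄫.
Second inversion puts the fifth (A𝄫) in the bass.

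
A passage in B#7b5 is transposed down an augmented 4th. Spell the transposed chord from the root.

F♯, A♯, C, E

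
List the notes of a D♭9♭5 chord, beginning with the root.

D♭9♭5: dominant ninth flat five on Db.
root → Db
3rd (major 3rd) → F
5th (diminished 5th) → Abb
7th (minor 7th) → Cb
9th (major 9th) → Eb

Db, F, Abb, Cb, Eb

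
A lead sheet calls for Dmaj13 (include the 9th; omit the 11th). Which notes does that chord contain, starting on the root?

D, F#, A, C#, E, B

Dmaj13: major thirteenth on D.
root → D
3rd (major 3rd) → F#
5th (perfect 5th) → A
7th (major 7th) → C#
9th (major 9th) → E
13th (major 13th) → B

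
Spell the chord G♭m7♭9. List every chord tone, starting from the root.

G♭m7♭9: minor seventh flat nine on Gb.
root → Gb
3rd (minor 3rd) → Bbb
5th (perfect 5th) → Db
7th (minor 7th) → Fb
9th (minor 9th) → Abb

Gb, Bbb, Db, Fb, Abb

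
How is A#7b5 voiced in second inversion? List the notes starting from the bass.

E G# A# C##

In root position, A#7b5 is A#–C##–E–G#.
Second inversion puts the fifth (E) in the bass.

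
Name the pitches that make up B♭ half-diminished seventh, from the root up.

B♭ half-diminished seventh is a half-diminished seventh built on B-flat.
root → B-flat
3rd (minor 3rd) → D-flat
5th (diminished 5th) → F-flat
7th (minor 7th) → A-flat

B-flat, D-flat, F-flat, A-flat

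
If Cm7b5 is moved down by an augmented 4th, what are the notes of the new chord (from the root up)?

An augmented 4th down from C is Gb, so the new chord is Gb half-diminished seventh.
Gb — root
Bbb — minor 3rd
Dbb — diminished 5th
Fb — minor 7th

Gb  Bbb  Dbb  Fb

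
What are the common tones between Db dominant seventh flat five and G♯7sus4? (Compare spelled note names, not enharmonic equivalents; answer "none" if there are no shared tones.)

none

Db dominant seventh flat five = Db, F, Abb, Cb.
G♯7sus4 = G#, C#, D#, F#.
Shared: none.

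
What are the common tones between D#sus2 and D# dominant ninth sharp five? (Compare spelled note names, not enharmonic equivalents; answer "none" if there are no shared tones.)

D#, E#

D#sus2 = D#, E#, A#.
D# dominant ninth sharp five = D#, F##, A##, C#, E#.
Shared: D#, E#.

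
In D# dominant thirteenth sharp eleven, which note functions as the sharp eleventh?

D# dominant thirteenth sharp eleven is built on D-sharp; its 11th is an augmented 11th above the root.
A fourth above D uses the letter G, and the augmented 11th above D-sharp is G-double-sharp.

G-double-sharp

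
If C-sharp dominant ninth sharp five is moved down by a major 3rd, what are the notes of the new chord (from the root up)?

A major 3rd down from C-sharp is A, so the new chord is A dominant ninth sharp five.
A — root
C-sharp — major 3rd
E-sharp — augmented 5th
G — minor 7th
B — major 9th

A  C-sharp  E-sharp  G  B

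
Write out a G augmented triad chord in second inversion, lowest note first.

D-sharp  G  B

G augmented triad = G–B–D-sharp; second inversion → fifth (D-sharp) lowest.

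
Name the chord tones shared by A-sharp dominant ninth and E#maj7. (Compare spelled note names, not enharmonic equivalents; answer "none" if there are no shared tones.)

E# B#

A-sharp dominant ninth = A#, C##, E#, G#, B#.
E#maj7 = E#, G##, B#, D##.
Shared: E#, B#.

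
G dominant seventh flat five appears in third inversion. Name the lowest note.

G dominant seventh flat five = G–B–D-flat–F. Third inversion → seventh in the bass = F.

F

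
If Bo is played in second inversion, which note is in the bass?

F

Bo in root position is B–D–F.
Second inversion places the fifth in the bass, which is F.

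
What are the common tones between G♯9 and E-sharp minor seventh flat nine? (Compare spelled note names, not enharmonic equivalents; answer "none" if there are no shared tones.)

G♯ – B♯ – D♯ – F♯

G♯9 = G♯, B♯, D♯, F♯, A♯.
E-sharp minor seventh flat nine = E♯, G♯, B♯, D♯, F♯.
Shared: G♯, B♯, D♯, F♯.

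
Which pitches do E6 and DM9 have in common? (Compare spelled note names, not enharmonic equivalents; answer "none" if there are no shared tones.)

E – C#

E6: E G# B C#
DM9: D F# A C# E
Common to both → E, C#.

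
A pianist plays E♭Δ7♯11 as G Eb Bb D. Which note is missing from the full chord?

The full E♭Δ7♯11 chord is Eb, G, Bb, D, A.
Comparing with the voicing, the augmented 11th (11th) — A — is absent.

A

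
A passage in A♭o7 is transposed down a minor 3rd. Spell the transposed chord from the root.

F, Ab, Cb, Ebb

A minor 3rd down from Ab is F, so the new chord is F diminished seventh.
- root: F
- minor 3rd: Ab
- diminished 5th: Cb
- diminished 7th: Ebb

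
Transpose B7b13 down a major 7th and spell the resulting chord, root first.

Transposed root: B → C (major 7th down). So we spell C dominant seventh flat thirteen:
C — root
E — major 3rd
G — perfect 5th
B♭ — minor 7th
A♭ — minor 13th

C, E, G, B♭, A♭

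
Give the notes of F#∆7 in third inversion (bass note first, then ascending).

E#  F#  A#  C#

F#∆7 = F#–A#–C#–E#; third inversion → seventh (E#) lowest.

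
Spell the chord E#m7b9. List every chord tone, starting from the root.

E#, G#, B#, D#, F#

Root E#, quality minor seventh flat nine:
E# — root
G# — minor 3rd
B# — perfect 5th
D# — minor 7th
F# — minor 9th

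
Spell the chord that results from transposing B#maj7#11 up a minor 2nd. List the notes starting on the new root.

B♯ up a minor 2nd → C♯. New chord: C♯ major seventh sharp eleven.
- root: C♯
- major 3rd: E♯
- perfect 5th: G♯
- major 7th: B♯
- augmented 11th: F𝄪

C♯ – E♯ – G♯ – B♯ – F𝄪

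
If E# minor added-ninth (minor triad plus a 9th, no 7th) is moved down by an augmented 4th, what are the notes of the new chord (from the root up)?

B – D – F-sharp – C-sharp

An augmented 4th down from E-sharp is B, so the new chord is B minor added-ninth.
Root: B
Minor 3rd (3rd): D
Perfect 5th (5th): F-sharp
Major 9th (9th): C-sharp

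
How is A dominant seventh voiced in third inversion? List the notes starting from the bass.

G – A – C♯ – E

In root position, A dominant seventh is A–C♯–E–G.
Third inversion puts the seventh (G) in the bass.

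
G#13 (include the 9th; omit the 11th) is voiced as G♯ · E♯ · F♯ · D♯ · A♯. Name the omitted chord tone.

The full G#13 chord is G♯, B♯, D♯, F♯, A♯, E♯.
Comparing with the voicing, the major 3rd (3rd) — B♯ — is absent.

B♯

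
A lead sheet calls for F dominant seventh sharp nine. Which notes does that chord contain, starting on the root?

F dominant seventh sharp nine is a dominant seventh sharp nine built on F.
- root: F
- major 3rd: A
- perfect 5th: C
- minor 7th: Eb
- augmented 9th: G#

F, A, C, Eb, G#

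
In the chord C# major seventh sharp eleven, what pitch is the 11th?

F𝄪

Root of C# major seventh sharp eleven = C♯. The 11th is an augmented 11th: C♯ up an augmented 11th → F𝄪.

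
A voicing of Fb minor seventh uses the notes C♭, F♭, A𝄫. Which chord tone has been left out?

E𝄫

Fb minor seventh = F♭, A𝄫, C♭, E𝄫. The voicing lacks the 7th (minor 7th), E𝄫.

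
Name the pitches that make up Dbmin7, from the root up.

Dbmin7: minor seventh on Db.
Db — root
Fb — minor 3rd
Ab — perfect 5th
Cb — minor 7th

Db, Fb, Ab, Cb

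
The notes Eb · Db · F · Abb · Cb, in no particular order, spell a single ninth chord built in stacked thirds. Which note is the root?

Arranged so that each adjacent pair is a third by letter name: Db – F – Abb – Cb – Eb.
The bottom of that stack, Db, is the root (this is Db dominant ninth flat five).

Db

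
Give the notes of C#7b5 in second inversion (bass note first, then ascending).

G B C# E#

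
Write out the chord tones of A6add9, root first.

Root A, quality six-nine:
- root: A
- major 3rd: C#
- perfect 5th: E
- major 6th: F#
- major 9th: B

A, C#, E, F#, B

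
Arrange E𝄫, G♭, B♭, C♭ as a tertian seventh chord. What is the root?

Stacking in thirds gives C♭ – E𝄫 – G♭ – B♭, so C♭ is the root — C♭ minor-major seventh.

C♭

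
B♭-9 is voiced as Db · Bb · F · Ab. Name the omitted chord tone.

C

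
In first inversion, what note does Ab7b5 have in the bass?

C

Ab7b5 = Ab–C–Ebb–Gb. First inversion → third in the bass = C.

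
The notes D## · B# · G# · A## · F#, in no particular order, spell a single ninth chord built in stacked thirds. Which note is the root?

G#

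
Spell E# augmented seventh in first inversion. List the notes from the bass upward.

G𝄪  B𝄪  D♯  E♯

E# augmented seventh = E♯–G𝄪–B𝄪–D♯; first inversion → third (G𝄪) lowest.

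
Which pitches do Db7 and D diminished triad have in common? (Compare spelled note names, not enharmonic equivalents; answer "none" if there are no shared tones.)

Db7 = Db, F, Ab, Cb.
D diminished triad = D, F, Ab.
Shared: F, Ab.

F, Ab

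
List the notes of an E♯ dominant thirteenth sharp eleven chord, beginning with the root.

E-sharp G-double-sharp B-sharp D-sharp F-double-sharp A-double-sharp C-double-sharp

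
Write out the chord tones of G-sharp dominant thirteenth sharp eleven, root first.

G-sharp, B-sharp, D-sharp, F-sharp, A-sharp, C-double-sharp, E-sharp

G-sharp dominant thirteenth sharp eleven is a dominant thirteenth sharp eleven built on G-sharp.
G-sharp — root
B-sharp — major 3rd
D-sharp — perfect 5th
F-sharp — minor 7th
A-sharp — major 9th
C-double-sharp — augmented 11th
E-sharp — major 13th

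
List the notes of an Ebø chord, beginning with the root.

Eb – Gb – Bbb – Db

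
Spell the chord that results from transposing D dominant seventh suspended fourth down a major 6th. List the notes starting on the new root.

F, B-flat, C, E-flat

A major 6th down from D is F, so the new chord is F dominant seventh suspended fourth.
F — root
B-flat — perfect 4th
C — perfect 5th
E-flat — minor 7th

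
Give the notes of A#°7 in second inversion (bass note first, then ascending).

E G A# C#

In root position, A#°7 is A#–C#–E–G.
Second inversion puts the fifth (E) in the bass.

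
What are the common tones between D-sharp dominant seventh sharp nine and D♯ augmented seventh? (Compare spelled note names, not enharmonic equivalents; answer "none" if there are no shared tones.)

D♯ – F𝄪 – C♯

D-sharp dominant seventh sharp nine = D♯, F𝄪, A♯, C♯, E𝄪.
D♯ augmented seventh = D♯, F𝄪, A𝄪, C♯.
Shared: D♯, F𝄪, C♯.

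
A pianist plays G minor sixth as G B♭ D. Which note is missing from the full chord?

E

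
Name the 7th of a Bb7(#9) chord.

Ab

Bb7(#9) is built on Bb; its 7th is a minor 7th above the root.
A seventh above B uses the letter A, and the minor 7th above Bb is Ab.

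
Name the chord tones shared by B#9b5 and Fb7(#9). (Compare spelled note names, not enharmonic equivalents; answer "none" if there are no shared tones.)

B#9b5: B# D## F# A# C##
Fb7(#9): Fb Ab Cb Ebb G
Common to both → none.

none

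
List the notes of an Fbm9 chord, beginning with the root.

Fbm9 is a minor ninth built on Fb.
root → Fb
3rd (minor 3rd) → Abb
5th (perfect 5th) → Cb
7th (minor 7th) → Ebb
9th (major 9th) → Gb

Fb, Abb, Cb, Ebb, Gb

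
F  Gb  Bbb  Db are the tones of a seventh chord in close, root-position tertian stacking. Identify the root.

Stacking in thirds gives Gb – Bbb – Db – F, so Gb is the root — Gb minor-major seventh.

Gb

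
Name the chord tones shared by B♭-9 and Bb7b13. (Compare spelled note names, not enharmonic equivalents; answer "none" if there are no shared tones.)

B♭-9: Bb Db F Ab C
Bb7b13: Bb D F Ab Gb
Common to both → Bb, F, Ab.

Bb, F, Ab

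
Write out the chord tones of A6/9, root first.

A, C#, E, F#, B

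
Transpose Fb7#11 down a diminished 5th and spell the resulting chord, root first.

Bb D F Ab E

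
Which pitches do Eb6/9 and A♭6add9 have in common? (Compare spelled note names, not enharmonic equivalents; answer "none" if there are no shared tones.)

Eb6/9: E♭ G B♭ C F
A♭6add9: A♭ C E♭ F B♭
Common to both → E♭, B♭, C, F.

E♭  B♭  C  F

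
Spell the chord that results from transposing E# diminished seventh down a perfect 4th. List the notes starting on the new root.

E-sharp down a perfect 4th → B-sharp. New chord: B-sharp diminished seventh.
root → B-sharp
3rd (minor 3rd) → D-sharp
5th (diminished 5th) → F-sharp
7th (diminished 7th) → A

B-sharp  D-sharp  F-sharp  A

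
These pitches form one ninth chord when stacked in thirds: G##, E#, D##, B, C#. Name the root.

C#

Arranged so that each adjacent pair is a third by letter name: C# – E# – G## – B – D##.
The bottom of that stack, C#, is the root (this is C# dominant seventh sharp nine sharp five).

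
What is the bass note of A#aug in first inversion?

C##

A#aug = A#–C##–E##. First inversion → third in the bass = C##.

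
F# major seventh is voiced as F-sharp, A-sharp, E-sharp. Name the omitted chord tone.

C-sharp

The full F# major seventh chord is F-sharp, A-sharp, C-sharp, E-sharp.
Comparing with the voicing, the perfect 5th (5th) — C-sharp — is absent.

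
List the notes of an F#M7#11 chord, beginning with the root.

F#  A#  C#  E#  B#

F#M7#11 is a major seventh sharp eleven built on F#.
F# — root
A# — major 3rd
C# — perfect 5th
E# — major 7th
B# — augmented 11th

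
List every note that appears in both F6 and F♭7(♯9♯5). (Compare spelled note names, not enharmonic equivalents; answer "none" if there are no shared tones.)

F6: F A C D
F♭7(♯9♯5): F♭ A♭ C E𝄫 G
Common to both → C.

C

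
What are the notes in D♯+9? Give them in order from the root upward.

D#, F##, A##, C#, E#

Root D#, quality dominant ninth sharp five:
Root: D#
Major 3rd (3rd): F##
Augmented 5th (5th): A##
Minor 7th (7th): C#
Major 9th (9th): E#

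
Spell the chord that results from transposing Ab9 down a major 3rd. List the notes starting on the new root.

Fb  Ab  Cb  Ebb  Gb

Transposed root: Ab → Fb (major 3rd down). So we spell Fb dominant ninth:
root → Fb
3rd (major 3rd) → Ab
5th (perfect 5th) → Cb
7th (minor 7th) → Ebb
9th (major 9th) → Gb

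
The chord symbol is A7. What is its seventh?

G

Root of A7 = A. The 7th is a minor 7th: A up a minor 7th → G.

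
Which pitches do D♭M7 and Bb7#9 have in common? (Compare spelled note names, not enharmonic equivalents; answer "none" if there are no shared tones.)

F  Ab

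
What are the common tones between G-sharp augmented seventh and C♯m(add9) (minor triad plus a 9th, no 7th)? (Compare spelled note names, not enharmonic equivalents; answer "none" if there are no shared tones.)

G-sharp augmented seventh: G# B# D## F#
C♯m(add9): C# E G# D#
Common to both → G#.

G#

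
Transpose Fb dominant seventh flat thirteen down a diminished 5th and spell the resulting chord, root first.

Transposed root: Fb → Bb (diminished 5th down). So we spell Bb dominant seventh flat thirteen:
- root: Bb
- major 3rd: D
- perfect 5th: F
- minor 7th: Ab
- minor 13th: Gb

Bb – D – F – Ab – Gb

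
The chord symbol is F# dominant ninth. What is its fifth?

F# dominant ninth is built on F-sharp; its 5th is a perfect 5th above the root.
A fifth above F uses the letter C, and the perfect 5th above F-sharp is C-sharp.

C-sharp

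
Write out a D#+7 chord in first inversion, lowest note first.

D#+7 = D#–F##–A##–C#; first inversion → third (F##) lowest.

F##, A##, C#, D#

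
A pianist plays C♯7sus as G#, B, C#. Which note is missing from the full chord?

F#

C♯7sus = C#, F#, G#, B. The voicing lacks the 4th (perfect 4th), F#.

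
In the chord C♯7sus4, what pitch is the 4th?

F#

C♯7sus4 is built on C#; its 4th is a perfect 4th above the root.
A fourth above C uses the letter F, and the perfect 4th above C# is F#.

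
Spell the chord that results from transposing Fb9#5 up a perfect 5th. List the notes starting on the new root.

Cb, Eb, G, Bbb, Db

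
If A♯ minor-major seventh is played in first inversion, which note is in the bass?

A♯ minor-major seventh = A#–C#–E#–G##. First inversion → third in the bass = C#.

C#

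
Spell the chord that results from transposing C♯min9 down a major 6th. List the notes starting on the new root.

Transposed root: C# → E (major 6th down). So we spell E minor ninth:
E — root
G — minor 3rd
B — perfect 5th
D — minor 7th
F# — major 9th

E – G – B – D – F#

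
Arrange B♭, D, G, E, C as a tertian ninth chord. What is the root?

C

Arranged so that each adjacent pair is a third by letter name: C – E – G – B♭ – D.
The bottom of that stack, C, is the root (this is C dominant ninth).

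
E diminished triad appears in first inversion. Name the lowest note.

G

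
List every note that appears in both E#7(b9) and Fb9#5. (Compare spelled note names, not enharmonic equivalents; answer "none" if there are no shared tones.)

E#7(b9) = E#, G##, B#, D#, F#.
Fb9#5 = Fb, Ab, C, Ebb, Gb.
Shared: none.

none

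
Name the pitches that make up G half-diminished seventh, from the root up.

Root G, quality half-diminished seventh:
Root: G
Minor 3rd (3rd): Bb
Diminished 5th (5th): Db
Minor 7th (7th): F

G, Bb, Db, F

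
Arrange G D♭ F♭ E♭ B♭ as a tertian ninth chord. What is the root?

E♭

Arranged so that each adjacent pair is a third by letter name: E♭ – G – B♭ – D♭ – F♭.
The bottom of that stack, E♭, is the root (this is E♭ dominant seventh flat nine).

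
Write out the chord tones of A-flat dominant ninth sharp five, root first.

A-flat C E G-flat B-flat

A-flat dominant ninth sharp five is a dominant ninth sharp five built on A-flat.
root → A-flat
3rd (major 3rd) → C
5th (augmented 5th) → E
7th (minor 7th) → G-flat
9th (major 9th) → B-flat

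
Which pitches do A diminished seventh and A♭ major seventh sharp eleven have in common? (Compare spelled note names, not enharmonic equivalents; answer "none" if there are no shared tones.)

C  E-flat

A diminished seventh: A C E-flat G-flat
A♭ major seventh sharp eleven: A-flat C E-flat G D
Common to both → C, E-flat.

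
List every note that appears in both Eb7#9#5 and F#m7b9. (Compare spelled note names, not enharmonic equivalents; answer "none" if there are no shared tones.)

G  F#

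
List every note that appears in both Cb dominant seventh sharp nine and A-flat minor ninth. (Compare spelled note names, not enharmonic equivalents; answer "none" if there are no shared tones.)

Cb  Eb  Gb

Cb dominant seventh sharp nine = Cb, Eb, Gb, Bbb, D.
A-flat minor ninth = Ab, Cb, Eb, Gb, Bb.
Shared: Cb, Eb, Gb.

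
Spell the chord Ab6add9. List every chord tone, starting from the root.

Ab  C  Eb  F  Bb

Ab6add9: six-nine on Ab.
- root: Ab
- major 3rd: C
- perfect 5th: Eb
- major 6th: F
- major 9th: Bb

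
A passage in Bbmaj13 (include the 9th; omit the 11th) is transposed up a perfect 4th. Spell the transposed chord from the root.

Transposed root: B♭ → E♭ (perfect 4th up). So we spell E♭ major thirteenth:
- root: E♭
- major 3rd: G
- perfect 5th: B♭
- major 7th: D
- major 9th: F
- major 13th: C

E♭  G  B♭  D  F  C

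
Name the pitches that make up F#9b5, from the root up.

F#, A#, C, E, G#

F#9b5 is a dominant ninth flat five built on F#.
- root: F#
- major 3rd: A#
- diminished 5th: C
- minor 7th: E
- major 9th: G#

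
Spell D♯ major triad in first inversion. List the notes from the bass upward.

F## A# D#

D♯ major triad = D#–F##–A#; first inversion → third (F##) lowest.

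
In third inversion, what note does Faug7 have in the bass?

Eb

Faug7 in root position is F–A–C#–Eb.
Third inversion places the seventh in the bass, which is Eb.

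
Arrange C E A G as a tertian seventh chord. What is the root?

A

Arranged so that each adjacent pair is a third by letter name: A – C – E – G.
The bottom of that stack, A, is the root (this is A minor seventh).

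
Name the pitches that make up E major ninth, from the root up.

E major ninth is a major ninth built on E.
Root: E
Major 3rd (3rd): G-sharp
Perfect 5th (5th): B
Major 7th (7th): D-sharp
Major 9th (9th): F-sharp

E, G-sharp, B, D-sharp, F-sharp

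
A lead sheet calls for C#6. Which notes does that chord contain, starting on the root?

C#  E#  G#  A#

Root C#, quality major sixth:
C# — root
E# — major 3rd
G# — perfect 5th
A# — major 6th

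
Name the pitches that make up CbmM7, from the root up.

Cb  Ebb  Gb  Bb

CbmM7: minor-major seventh on Cb.
- root: Cb
- minor 3rd: Ebb
- perfect 5th: Gb
- major 7th: Bb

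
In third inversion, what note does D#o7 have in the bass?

C

D#o7 in root position is D#–F#–A–C.
Third inversion places the seventh in the bass, which is C.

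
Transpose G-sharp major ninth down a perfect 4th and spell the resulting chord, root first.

A perfect 4th down from G# is D#, so the new chord is D# major ninth.
D# — root
F## — major 3rd
A# — perfect 5th
C## — major 7th
E# — major 9th

D#, F##, A#, C##, E#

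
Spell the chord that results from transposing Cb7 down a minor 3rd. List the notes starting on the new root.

A minor 3rd down from C♭ is A♭, so the new chord is A♭ dominant seventh.
root → A♭
3rd (major 3rd) → C
5th (perfect 5th) → E♭
7th (minor 7th) → G♭

A♭, C, E♭, G♭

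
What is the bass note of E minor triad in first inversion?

G

E minor triad in root position is E–G–B.
First inversion places the third in the bass, which is G.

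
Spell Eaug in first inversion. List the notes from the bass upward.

In root position, Eaug is E–G#–B#.
First inversion puts the third (G#) in the bass.

G# – B# – E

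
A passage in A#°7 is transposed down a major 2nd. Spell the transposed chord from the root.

G#, B, D, F

Transposed root: A# → G# (major 2nd down). So we spell G# diminished seventh:
root → G#
3rd (minor 3rd) → B
5th (diminished 5th) → D
7th (diminished 7th) → F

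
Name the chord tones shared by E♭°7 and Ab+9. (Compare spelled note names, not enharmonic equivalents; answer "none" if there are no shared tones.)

E♭°7: E♭ G♭ B𝄫 D𝄫
Ab+9: A♭ C E G♭ B♭
Common to both → G♭.

G♭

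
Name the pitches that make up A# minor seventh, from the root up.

A#  C#  E#  G#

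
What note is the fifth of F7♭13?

C

F7♭13 is built on F; its 5th is a perfect 5th above the root.
A fifth above F uses the letter C, and the perfect 5th above F is C.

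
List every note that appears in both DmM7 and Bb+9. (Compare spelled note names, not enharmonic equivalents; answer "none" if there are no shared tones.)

DmM7 = D, F, A, C#.
Bb+9 = Bb, D, F#, Ab, C.
Shared: D.

D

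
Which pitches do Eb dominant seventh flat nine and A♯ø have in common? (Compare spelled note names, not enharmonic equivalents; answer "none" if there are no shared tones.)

Eb dominant seventh flat nine: Eb G Bb Db Fb
A♯ø: A# C# E G#
Common to both → none.

none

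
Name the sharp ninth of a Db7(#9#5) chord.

E

Root of Db7(#9#5) = Db. The 9th is an augmented 9th: Db up an augmented 9th → E.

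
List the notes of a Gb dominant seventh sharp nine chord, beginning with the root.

Gb dominant seventh sharp nine is a dominant seventh sharp nine built on Gb.
Gb — root
Bb — major 3rd
Db — perfect 5th
Fb — minor 7th
A — augmented 9th

Gb, Bb, Db, Fb, A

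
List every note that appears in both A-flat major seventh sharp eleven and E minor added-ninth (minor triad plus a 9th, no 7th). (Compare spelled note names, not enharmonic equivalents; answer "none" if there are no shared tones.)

A-flat major seventh sharp eleven = A-flat, C, E-flat, G, D.
E minor added-ninth = E, G, B, F-sharp.
Shared: G.

G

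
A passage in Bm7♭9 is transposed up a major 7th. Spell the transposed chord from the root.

B up a major 7th → A#. New chord: A# minor seventh flat nine.
A# — root
C# — minor 3rd
E# — perfect 5th
G# — minor 7th
B — minor 9th

A#  C#  E#  G#  B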